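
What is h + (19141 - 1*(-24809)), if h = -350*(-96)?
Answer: 77550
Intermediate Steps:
h = 33600
h + (19141 - 1*(-24809)) = 33600 + (19141 - 1*(-24809)) = 33600 + (19141 + 24809) = 33600 + 43950 = 77550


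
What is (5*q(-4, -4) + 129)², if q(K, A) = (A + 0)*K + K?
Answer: 35721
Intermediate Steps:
q(K, A) = K + A*K (q(K, A) = A*K + K = K + A*K)
(5*q(-4, -4) + 129)² = (5*(-4*(1 - 4)) + 129)² = (5*(-4*(-3)) + 129)² = (5*12 + 129)² = (60 + 129)² = 189² = 35721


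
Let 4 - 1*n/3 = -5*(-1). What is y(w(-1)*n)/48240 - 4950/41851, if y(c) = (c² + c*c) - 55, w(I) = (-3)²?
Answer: -180071047/2018892240 ≈ -0.089193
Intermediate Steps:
n = -3 (n = 12 - (-15)*(-1) = 12 - 3*5 = 12 - 15 = -3)
w(I) = 9
y(c) = -55 + 2*c² (y(c) = (c² + c²) - 55 = 2*c² - 55 = -55 + 2*c²)
y(w(-1)*n)/48240 - 4950/41851 = (-55 + 2*(9*(-3))²)/48240 - 4950/41851 = (-55 + 2*(-27)²)*(1/48240) - 4950*1/41851 = (-55 + 2*729)*(1/48240) - 4950/41851 = (-55 + 1458)*(1/48240) - 4950/41851 = 1403*(1/48240) - 4950/41851 = 1403/48240 - 4950/41851 = -180071047/2018892240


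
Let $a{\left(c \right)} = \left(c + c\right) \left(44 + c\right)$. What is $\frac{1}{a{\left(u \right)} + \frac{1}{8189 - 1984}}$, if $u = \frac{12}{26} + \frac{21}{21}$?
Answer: $\frac{1048645}{139352059} \approx 0.0075251$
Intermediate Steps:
$u = \frac{19}{13}$ ($u = 12 \cdot \frac{1}{26} + 21 \cdot \frac{1}{21} = \frac{6}{13} + 1 = \frac{19}{13} \approx 1.4615$)
$a{\left(c \right)} = 2 c \left(44 + c\right)$
$\frac{1}{a{\left(u \right)} + \frac{1}{8189 - 1984}} = \frac{1}{2 \cdot \frac{19}{13} \left(44 + \frac{19}{13}\right) + \frac{1}{8189 - 1984}} = \frac{1}{2 \cdot \frac{19}{13} \cdot \frac{591}{13} + \frac{1}{6205}} = \frac{1}{\frac{22458}{169} + \frac{1}{6205}} = \frac{1}{\frac{139352059}{1048645}} = \frac{1048645}{139352059}$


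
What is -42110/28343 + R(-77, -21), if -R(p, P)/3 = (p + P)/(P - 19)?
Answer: -5008621/566860 ≈ -8.8357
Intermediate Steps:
R(p, P) = -3*(P + p)/(-19 + P) (R(p, P) = -3*(p + P)/(P - 19) = -3*(P + p)/(-19 + P))
-42110/28343 + R(-77, -21) = -42110/28343 + 3*(-1*(-21) - 1*(-77))/(-19 - 21) = -42110*1/28343 + 3*(21 + 77)/(-40) = -42110/28343 + 3*(-1/40)*98 = -42110/28343 - 147/20 = -5008621/566860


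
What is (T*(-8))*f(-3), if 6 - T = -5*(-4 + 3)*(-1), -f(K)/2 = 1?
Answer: 176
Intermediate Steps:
f(K) = -2 (f(K) = -2*1 = -2)
T = 11 (T = 6 - (-5)*(-4 + 3)*(-1) = 6 - (-5)*(-1*(-1)) = 6 - (-5) = 6 - 1*(-5) = 6 + 5 = 11)
(T*(-8))*f(-3) = (11*(-8))*(-2) = -88*(-2) = 176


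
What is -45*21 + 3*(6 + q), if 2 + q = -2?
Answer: -939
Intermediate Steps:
q = -4 (q = -2 - 2 = -4)
-45*21 + 3*(6 + q) = -45*21 + 3*(6 - 4) = -945 + 3*2 = -945 + 6 = -939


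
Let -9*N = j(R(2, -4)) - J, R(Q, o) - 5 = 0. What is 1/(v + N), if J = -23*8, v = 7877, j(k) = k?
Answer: 1/7856 ≈ 0.00012729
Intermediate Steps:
R(Q, o) = 5 (R(Q, o) = 5 + 0 = 5)
J = -184
N = -21 (N = -(5 - 1*(-184))/9 = -(5 + 184)/9 = -⅑*189 = -21)
1/(v + N) = 1/(7877 - 21) = 1/7856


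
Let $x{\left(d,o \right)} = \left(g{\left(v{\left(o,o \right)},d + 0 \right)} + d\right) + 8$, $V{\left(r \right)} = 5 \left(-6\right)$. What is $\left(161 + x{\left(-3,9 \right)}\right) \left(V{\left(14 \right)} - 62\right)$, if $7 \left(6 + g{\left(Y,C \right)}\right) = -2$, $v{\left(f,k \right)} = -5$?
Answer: $- \frac{102856}{7} \approx -14694.0$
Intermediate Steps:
$g{\left(Y,C \right)} = - \frac{44}{7}$ ($g{\left(Y,C \right)} = -6 + \frac{1}{7} \left(-2\right) = -6 - \frac{2}{7} = - \frac{44}{7}$)
$V{\left(r \right)} = -30$
$x{\left(d,o \right)} = \frac{12}{7} + d$ ($x{\left(d,o \right)} = \left(- \frac{44}{7} + d\right) + 8 = \frac{12}{7} + d$)
$\left(161 + x{\left(-3,9 \right)}\right) \left(V{\left(14 \right)} - 62\right) = \left(161 + \left(\frac{12}{7} - 3\right)\right) \left(-30 - 62\right) = \left(161 - \frac{9}{7}\right) \left(-92\right) = \frac{1118}{7} \left(-92\right) = - \frac{102856}{7}$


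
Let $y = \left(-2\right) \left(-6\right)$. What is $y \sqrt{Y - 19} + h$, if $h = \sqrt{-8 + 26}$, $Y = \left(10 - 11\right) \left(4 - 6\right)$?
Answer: $3 \sqrt{2} + 12 i \sqrt{17} \approx 4.2426 + 49.477 i$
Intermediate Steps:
$Y = 2$ ($Y = \left(-1\right) \left(-2\right) = 2$)
$h = 3 \sqrt{2}$ ($h = \sqrt{18} = 3 \sqrt{2} \approx 4.2426$)
$y = 12$
$y \sqrt{Y - 19} + h = 12 \sqrt{2 - 19} + 3 \sqrt{2} = 12 \sqrt{-17} + 3 \sqrt{2} = 12 i \sqrt{17} + 3 \sqrt{2} = 3 \sqrt{2} + 12 i \sqrt{17}$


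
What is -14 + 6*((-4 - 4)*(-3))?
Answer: 130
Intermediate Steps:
-14 + 6*((-4 - 4)*(-3)) = -14 + 6*(-8*(-3)) = -14 + 6*24 = -14 + 144 = 130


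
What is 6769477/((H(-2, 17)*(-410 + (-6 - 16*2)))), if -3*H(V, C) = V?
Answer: -20308431/896 ≈ -22666.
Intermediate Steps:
H(V, C) = -V/3
6769477/((H(-2, 17)*(-410 + (-6 - 16*2)))) = 6769477/(((-⅓*(-2))*(-410 + (-6 - 16*2)))) = 6769477/((2*(-410 + (-6 - 32))/3)) = 6769477/((2*(-410 - 38)/3)) = 6769477/(((⅔)*(-448))) = 6769477/(-896/3) = 6769477*(-3/896) = -20308431/896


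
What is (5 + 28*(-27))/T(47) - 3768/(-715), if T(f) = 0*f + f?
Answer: -359869/33605 ≈ -10.709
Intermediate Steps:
T(f) = f (T(f) = 0 + f = f)
(5 + 28*(-27))/T(47) - 3768/(-715) = (5 + 28*(-27))/47 - 3768/(-715) = (5 - 756)*(1/47) - 3768*(-1/715) = -751*1/47 + 3768/715 = -751/47 + 3768/715 = -359869/33605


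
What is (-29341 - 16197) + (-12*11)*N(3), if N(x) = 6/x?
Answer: -45802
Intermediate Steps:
(-29341 - 16197) + (-12*11)*N(3) = (-29341 - 16197) + (-12*11)*(6/3) = -45538 - 792/3 = -45538 - 132*2 = -45538 - 264 = -45802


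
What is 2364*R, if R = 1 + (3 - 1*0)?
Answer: 9456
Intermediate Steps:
R = 4 (R = 1 + (3 + 0) = 1 + 3 = 4)
2364*R = 2364*4 = 9456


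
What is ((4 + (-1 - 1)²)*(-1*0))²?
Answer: 0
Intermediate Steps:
((4 + (-1 - 1)²)*(-1*0))² = ((4 + (-2)²)*0)² = ((4 + 4)*0)² = (8*0)² = 0² = 0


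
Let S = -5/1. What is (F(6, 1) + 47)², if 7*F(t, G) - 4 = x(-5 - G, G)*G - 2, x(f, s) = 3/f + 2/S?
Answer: 10896601/4900 ≈ 2223.8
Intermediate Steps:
S = -5 (S = -5*1 = -5)
x(f, s) = -⅖ + 3/f (x(f, s) = 3/f + 2/(-5) = 3/f + 2*(-⅕) = 3/f - ⅖ = -⅖ + 3/f)
F(t, G) = 2/7 + G*(-⅖ + 3/(-5 - G))/7 (F(t, G) = 4/7 + ((-⅖ + 3/(-5 - G))*G - 2)/7 = 4/7 + (G*(-⅖ + 3/(-5 - G)) - 2)/7 = 4/7 + (-2 + G*(-⅖ + 3/(-5 - G)))/7 = 4/7 + (-2/7 + G*(-⅖ + 3/(-5 - G))/7) = 2/7 + G*(-⅖ + 3/(-5 - G))/7)
(F(6, 1) + 47)² = ((50 - 15*1 - 2*1²)/(35*(5 + 1)) + 47)² = ((1/35)*(50 - 15 - 2*1)/6 + 47)² = ((1/35)*(⅙)*(50 - 15 - 2) + 47)² = ((1/35)*(⅙)*33 + 47)² = (11/70 + 47)² = (3301/70)² = 10896601/4900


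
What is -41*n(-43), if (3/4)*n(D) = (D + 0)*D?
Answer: -303236/3 ≈ -1.0108e+5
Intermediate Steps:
n(D) = 4*D²/3 (n(D) = 4*((D + 0)*D)/3 = 4*(D*D)/3 = 4*D²/3)
-41*n(-43) = -164*(-43)²/3 = -164*1849/3 = -41*7396/3 = -303236/3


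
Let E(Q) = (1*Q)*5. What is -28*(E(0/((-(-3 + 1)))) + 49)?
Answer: -1372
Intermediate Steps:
E(Q) = 5*Q (E(Q) = Q*5 = 5*Q)
-28*(E(0/((-(-3 + 1)))) + 49) = -28*(5*(0/((-(-3 + 1)))) + 49) = -28*(5*(0/((-1*(-2)))) + 49) = -28*(5*(0/2) + 49) = -28*(5*(0*(½)) + 49) = -28*(5*0 + 49) = -28*(0 + 49) = -28*49 = -1372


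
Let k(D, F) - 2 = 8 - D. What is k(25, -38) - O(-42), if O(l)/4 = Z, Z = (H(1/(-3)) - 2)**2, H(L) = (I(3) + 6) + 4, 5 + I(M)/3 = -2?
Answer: -691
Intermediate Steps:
I(M) = -21 (I(M) = -15 + 3*(-2) = -15 - 6 = -21)
H(L) = -11 (H(L) = (-21 + 6) + 4 = -15 + 4 = -11)
k(D, F) = 10 - D (k(D, F) = 2 + (8 - D) = 10 - D)
Z = 169 (Z = (-11 - 2)**2 = (-13)**2 = 169)
O(l) = 676 (O(l) = 4*169 = 676)
k(25, -38) - O(-42) = (10 - 1*25) - 1*676 = (10 - 25) - 676 = -15 - 676 = -691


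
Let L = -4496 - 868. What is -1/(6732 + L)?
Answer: -1/1368 ≈ -0.00073099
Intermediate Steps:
L = -5364
-1/(6732 + L) = -1/(6732 - 5364) = -1/1368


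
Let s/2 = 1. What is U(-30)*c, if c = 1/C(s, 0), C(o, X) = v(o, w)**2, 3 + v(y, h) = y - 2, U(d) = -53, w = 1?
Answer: -53/9 ≈ -5.8889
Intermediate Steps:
s = 2 (s = 2*1 = 2)
v(y, h) = -5 + y (v(y, h) = -3 + (y - 2) = -3 + (-2 + y) = -5 + y)
C(o, X) = (-5 + o)**2
c = 1/9 (c = 1/((-5 + 2)**2) = 1/((-3)**2) = 1/9 ≈ 0.11111)
U(-30)*c = -53*1/9 = -53/9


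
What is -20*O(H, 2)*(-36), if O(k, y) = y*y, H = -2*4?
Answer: 2880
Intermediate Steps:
H = -8
O(k, y) = y²
-20*O(H, 2)*(-36) = -20*2²*(-36) = -20*4*(-36) = -80*(-36) = 2880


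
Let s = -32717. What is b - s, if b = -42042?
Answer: -9325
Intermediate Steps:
b - s = -42042 - 1*(-32717) = -42042 + 32717 = -9325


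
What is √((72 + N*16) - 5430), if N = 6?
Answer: I*√5262 ≈ 72.54*I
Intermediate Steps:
√((72 + N*16) - 5430) = √((72 + 6*16) - 5430) = √((72 + 96) - 5430) = √(168 - 5430) = √(-5262) = I*√5262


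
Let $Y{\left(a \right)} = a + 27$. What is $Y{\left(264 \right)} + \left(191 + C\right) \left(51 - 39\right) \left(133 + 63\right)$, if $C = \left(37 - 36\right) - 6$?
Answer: $437763$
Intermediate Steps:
$C = -5$ ($C = 1 - 6 = -5$)
$Y{\left(a \right)} = 27 + a$
$Y{\left(264 \right)} + \left(191 + C\right) \left(51 - 39\right) \left(133 + 63\right) = \left(27 + 264\right) + \left(191 - 5\right) \left(51 - 39\right) \left(133 + 63\right) = 291 + 186 \cdot 12 \cdot 196 = 291 + 186 \cdot 2352 = 291 + 437472 = 437763$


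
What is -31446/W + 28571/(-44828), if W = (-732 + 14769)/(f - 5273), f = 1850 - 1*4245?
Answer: 3602960568419/209750212 ≈ 17177.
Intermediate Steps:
f = -2395 (f = 1850 - 4245 = -2395)
W = -4679/2556 (W = (-732 + 14769)/(-2395 - 5273) = 14037/(-7668) = 14037*(-1/7668) = -4679/2556 ≈ -1.8306)
-31446/W + 28571/(-44828) = -31446/(-4679/2556) + 28571/(-44828) = -31446*(-2556/4679) + 28571*(-1/44828) = 80375976/4679 - 28571/44828 = 3602960568419/209750212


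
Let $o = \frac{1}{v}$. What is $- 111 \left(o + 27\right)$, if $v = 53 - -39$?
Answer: $- \frac{275835}{92} \approx -2998.2$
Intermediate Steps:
$v = 92$ ($v = 53 + 39 = 92$)
$o = \frac{1}{92} \approx 0.01087$
$- 111 \left(o + 27\right) = - 111 \left(\frac{1}{92} + 27\right) = \left(-111\right) \frac{2485}{92} = - \frac{275835}{92}$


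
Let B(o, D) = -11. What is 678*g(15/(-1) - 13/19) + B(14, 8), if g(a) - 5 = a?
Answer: -137843/19 ≈ -7254.9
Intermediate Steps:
g(a) = 5 + a
678*g(15/(-1) - 13/19) + B(14, 8) = 678*(5 + (15/(-1) - 13/19)) - 11 = 678*(5 + (15*(-1) - 13*1/19)) - 11 = 678*(5 + (-15 - 13/19)) - 11 = 678*(5 - 298/19) - 11 = 678*(-203/19) - 11 = -137634/19 - 11 = -137843/19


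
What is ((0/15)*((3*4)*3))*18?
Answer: 0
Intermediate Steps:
((0/15)*((3*4)*3))*18 = ((0*(1/15))*(12*3))*18 = (0*36)*18 = 0*18 = 0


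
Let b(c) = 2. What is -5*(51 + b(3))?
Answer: -265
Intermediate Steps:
-5*(51 + b(3)) = -5*(51 + 2) = -5*53 = -265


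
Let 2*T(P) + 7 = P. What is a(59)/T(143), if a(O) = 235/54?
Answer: 235/3672 ≈ 0.063998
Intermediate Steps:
a(O) = 235/54 (a(O) = 235*(1/54) = 235/54)
T(P) = -7/2 + P/2
a(59)/T(143) = 235/(54*(-7/2 + (1/2)*143)) = 235/(54*(-7/2 + 143/2)) = (235/54)/68 = (235/54)*(1/68) = 235/3672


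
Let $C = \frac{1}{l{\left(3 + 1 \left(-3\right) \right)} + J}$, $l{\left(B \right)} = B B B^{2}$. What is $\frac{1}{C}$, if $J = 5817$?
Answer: $5817$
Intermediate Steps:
$l{\left(B \right)} = B^{4}$ ($l{\left(B \right)} = B^{2} B^{2} = B^{4}$)
$C = \frac{1}{5817}$ ($C = \frac{1}{\left(3 + 1 \left(-3\right)\right)^{4} + 5817} = \frac{1}{\left(3 - 3\right)^{4} + 5817} = \frac{1}{0^{4} + 5817} = \frac{1}{0 + 5817} = \frac{1}{5817} \approx 0.00017191$)
$\frac{1}{C} = \frac{1}{\frac{1}{5817}} = 5817$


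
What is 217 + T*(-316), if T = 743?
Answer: -234571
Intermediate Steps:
217 + T*(-316) = 217 + 743*(-316) = 217 - 234788 = -234571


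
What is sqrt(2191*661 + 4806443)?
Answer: 3*sqrt(694966) ≈ 2500.9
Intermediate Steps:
sqrt(2191*661 + 4806443) = sqrt(1448251 + 4806443) = sqrt(6254694) = 3*sqrt(694966)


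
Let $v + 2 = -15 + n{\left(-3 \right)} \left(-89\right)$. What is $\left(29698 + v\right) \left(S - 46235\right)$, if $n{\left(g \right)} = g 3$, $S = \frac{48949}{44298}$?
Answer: $- \frac{31214620863521}{22149} \approx -1.4093 \cdot 10^{9}$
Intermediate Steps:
$S = \frac{48949}{44298}$ ($S = 48949 \cdot \frac{1}{44298} = \frac{48949}{44298} \approx 1.105$)
$n{\left(g \right)} = 3 g$
$v = 784$ ($v = -2 - \left(15 - 3 \left(-3\right) \left(-89\right)\right) = -2 - -786 = -2 + \left(-15 + 801\right) = -2 + 786 = 784$)
$\left(29698 + v\right) \left(S - 46235\right) = \left(29698 + 784\right) \left(\frac{48949}{44298} - 46235\right) = 30482 \left(- \frac{2048069081}{44298}\right) = - \frac{31214620863521}{22149}$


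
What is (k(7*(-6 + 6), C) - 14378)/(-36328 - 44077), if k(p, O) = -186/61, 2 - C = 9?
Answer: 877244/4904705 ≈ 0.17886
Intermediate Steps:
C = -7 (C = 2 - 1*9 = 2 - 9 = -7)
k(p, O) = -186/61 (k(p, O) = -186*1/61 = -186/61)
(k(7*(-6 + 6), C) - 14378)/(-36328 - 44077) = (-186/61 - 14378)/(-36328 - 44077) = -877244/61/(-80405) = -877244/61*(-1/80405) = 877244/4904705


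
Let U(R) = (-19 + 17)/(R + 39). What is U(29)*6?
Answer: -3/17 ≈ -0.17647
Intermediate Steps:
U(R) = -2/(39 + R)
U(29)*6 = -2/(39 + 29)*6 = -2/68*6 = -2*1/68*6 = -1/34*6 = -3/17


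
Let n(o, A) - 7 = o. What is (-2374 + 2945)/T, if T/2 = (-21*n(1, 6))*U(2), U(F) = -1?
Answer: 571/336 ≈ 1.6994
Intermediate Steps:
n(o, A) = 7 + o
T = 336 (T = 2*(-21*(7 + 1)*(-1)) = 2*(-21*8*(-1)) = 2*(-168*(-1)) = 2*168 = 336)
(-2374 + 2945)/T = (-2374 + 2945)/336 = 571*(1/336) = 571/336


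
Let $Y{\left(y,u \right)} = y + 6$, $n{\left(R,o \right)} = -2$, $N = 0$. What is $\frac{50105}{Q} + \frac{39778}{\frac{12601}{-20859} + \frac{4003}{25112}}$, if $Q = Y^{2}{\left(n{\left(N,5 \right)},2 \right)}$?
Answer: $- \frac{321707250497009}{3727003760} \approx -86318.0$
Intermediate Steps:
$Y{\left(y,u \right)} = 6 + y$
$Q = 16$ ($Q = \left(6 - 2\right)^{2} = 4^{2} = 16$)
$\frac{50105}{Q} + \frac{39778}{\frac{12601}{-20859} + \frac{4003}{25112}} = \frac{50105}{16} + \frac{39778}{\frac{12601}{-20859} + \frac{4003}{25112}} = 50105 \cdot \frac{1}{16} + \frac{39778}{12601 \left(- \frac{1}{20859}\right) + 4003 \cdot \frac{1}{25112}} = \frac{50105}{16} + \frac{39778}{- \frac{12601}{20859} + \frac{4003}{25112}} = \frac{50105}{16} + \frac{39778}{- \frac{232937735}{523811208}} = \frac{50105}{16} + 39778 \left(- \frac{523811208}{232937735}\right) = \frac{50105}{16} - \frac{20836162231824}{232937735} = - \frac{321707250497009}{3727003760}$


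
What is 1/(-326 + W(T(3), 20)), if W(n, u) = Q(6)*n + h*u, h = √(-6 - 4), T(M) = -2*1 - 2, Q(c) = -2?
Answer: -159/52562 - 5*I*√10/26281 ≈ -0.003025 - 0.00060163*I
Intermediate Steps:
T(M) = -4 (T(M) = -2 - 2 = -4)
h = I*√10 (h = √(-10) = I*√10 ≈ 3.1623*I)
W(n, u) = -2*n + I*u*√10 (W(n, u) = -2*n + (I*√10)*u = -2*n + I*u*√10)
1/(-326 + W(T(3), 20)) = 1/(-326 + (-2*(-4) + I*20*√10)) = 1/(-326 + (8 + 20*I*√10)) = 1/(-318 + 20*I*√10)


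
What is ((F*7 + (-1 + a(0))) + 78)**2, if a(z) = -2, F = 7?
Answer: 15376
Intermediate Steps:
((F*7 + (-1 + a(0))) + 78)**2 = ((7*7 + (-1 - 2)) + 78)**2 = ((49 - 3) + 78)**2 = (46 + 78)**2 = 124**2 = 15376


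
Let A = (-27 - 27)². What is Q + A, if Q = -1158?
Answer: 1758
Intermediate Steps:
A = 2916 (A = (-54)² = 2916)
Q + A = -1158 + 2916 = 1758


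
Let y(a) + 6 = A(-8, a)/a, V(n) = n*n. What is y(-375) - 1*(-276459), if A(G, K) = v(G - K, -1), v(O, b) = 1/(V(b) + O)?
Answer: 38150513999/138000 ≈ 2.7645e+5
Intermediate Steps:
V(n) = n²
v(O, b) = 1/(O + b²) (v(O, b) = 1/(b² + O) = 1/(O + b²))
A(G, K) = 1/(1 + G - K) (A(G, K) = 1/((G - K) + (-1)²) = 1/((G - K) + 1) = 1/(1 + G - K))
y(a) = -6 + 1/(a*(-7 - a)) (y(a) = -6 + 1/((1 - 8 - a)*a) = -6 + 1/((-7 - a)*a) = -6 + 1/(a*(-7 - a)))
y(-375) - 1*(-276459) = (-1 - 6*(-375)*(7 - 375))/((-375)*(7 - 375)) - 1*(-276459) = -1/375*(-1 - 6*(-375)*(-368))/(-368) + 276459 = -1/375*(-1/368)*(-1 - 828000) + 276459 = -1/375*(-1/368)*(-828001) + 276459 = -828001/138000 + 276459 = 38150513999/138000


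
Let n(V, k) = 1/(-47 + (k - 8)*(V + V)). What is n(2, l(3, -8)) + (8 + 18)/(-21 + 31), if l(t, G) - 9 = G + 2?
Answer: 866/335 ≈ 2.5851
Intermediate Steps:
l(t, G) = 11 + G (l(t, G) = 9 + (G + 2) = 9 + (2 + G) = 11 + G)
n(V, k) = 1/(-47 + 2*V*(-8 + k)) (n(V, k) = 1/(-47 + (-8 + k)*(2*V)) = 1/(-47 + 2*V*(-8 + k)))
n(2, l(3, -8)) + (8 + 18)/(-21 + 31) = 1/(-47 - 16*2 + 2*2*(11 - 8)) + (8 + 18)/(-21 + 31) = 1/(-47 - 32 + 2*2*3) + 26/10 = 1/(-47 - 32 + 12) + (1/10)*26 = 1/(-67) + 13/5 = -1/67 + 13/5 = 866/335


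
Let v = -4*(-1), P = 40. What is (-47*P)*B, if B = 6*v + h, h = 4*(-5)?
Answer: -7520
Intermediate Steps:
v = 4
h = -20
B = 4 (B = 6*4 - 20 = 24 - 20 = 4)
(-47*P)*B = -47*40*4 = -1880*4 = -7520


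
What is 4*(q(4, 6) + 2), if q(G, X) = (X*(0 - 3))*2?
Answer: -136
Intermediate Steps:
q(G, X) = -6*X (q(G, X) = (X*(-3))*2 = -3*X*2 = -6*X)
4*(q(4, 6) + 2) = 4*(-6*6 + 2) = 4*(-36 + 2) = 4*(-34) = -136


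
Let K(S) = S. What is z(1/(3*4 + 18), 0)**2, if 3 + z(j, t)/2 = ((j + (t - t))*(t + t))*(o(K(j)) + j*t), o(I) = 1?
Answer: 36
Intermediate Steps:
z(j, t) = -6 + 4*j*t*(1 + j*t) (z(j, t) = -6 + 2*(((j + (t - t))*(t + t))*(1 + j*t)) = -6 + 2*(((j + 0)*(2*t))*(1 + j*t)) = -6 + 2*((j*(2*t))*(1 + j*t)) = -6 + 2*((2*j*t)*(1 + j*t)) = -6 + 2*(2*j*t*(1 + j*t)) = -6 + 4*j*t*(1 + j*t))
z(1/(3*4 + 18), 0)**2 = (-6 + 4*0/(3*4 + 18) + 4*(1/(3*4 + 18))**2*0**2)**2 = (-6 + 4*0/(12 + 18) + 4*(1/(12 + 18))**2*0)**2 = (-6 + 4*0/30 + 4*(1/30)**2*0)**2 = (-6 + 4*(1/30)*0 + 4*(1/30)**2*0)**2 = (-6 + 0 + 4*(1/900)*0)**2 = (-6 + 0 + 0)**2 = (-6)**2 = 36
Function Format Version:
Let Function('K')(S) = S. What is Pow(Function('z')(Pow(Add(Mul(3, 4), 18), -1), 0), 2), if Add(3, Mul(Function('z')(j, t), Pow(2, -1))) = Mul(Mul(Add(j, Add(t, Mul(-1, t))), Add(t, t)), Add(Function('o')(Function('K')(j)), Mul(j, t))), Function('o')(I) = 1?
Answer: 36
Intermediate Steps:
Function('z')(j, t) = Add(-6, Mul(4, j, t, Add(1, Mul(j, t)))) (Function('z')(j, t) = Add(-6, Mul(2, Mul(Mul(Add(j, Add(t, Mul(-1, t))), Add(t, t)), Add(1, Mul(j, t))))) = Add(-6, Mul(2, Mul(Mul(Add(j, 0), Mul(2, t)), Add(1, Mul(j, t))))) = Add(-6, Mul(2, Mul(Mul(j, Mul(2, t)), Add(1, Mul(j, t))))) = Add(-6, Mul(2, Mul(Mul(2, j, t), Add(1, Mul(j, t))))) = Add(-6, Mul(2, Mul(2, j, t, Add(1, Mul(j, t))))) = Add(-6, Mul(4, j, t, Add(1, Mul(j, t)))))
Pow(Function('z')(Pow(Add(Mul(3, 4), 18), -1), 0), 2) = Pow(Add(-6, Mul(4, Pow(Add(Mul(3, 4), 18), -1), 0), Mul(4, Pow(Pow(Add(Mul(3, 4), 18), -1), 2), Pow(0, 2))), 2) = Pow(Add(-6, Mul(4, Pow(Add(12, 18), -1), 0), Mul(4, Pow(Pow(Add(12, 18), -1), 2), 0)), 2) = Pow(Add(-6, Mul(4, Pow(30, -1), 0), Mul(4, Pow(Pow(30, -1), 2), 0)), 2) = Pow(Add(-6, Mul(4, Rational(1, 30), 0), Mul(4, Pow(Rational(1, 30), 2), 0)), 2) = Pow(Add(-6, 0, Mul(4, Rational(1, 900), 0)), 2) = Pow(Add(-6, 0, 0), 2) = Pow(-6, 2) = 36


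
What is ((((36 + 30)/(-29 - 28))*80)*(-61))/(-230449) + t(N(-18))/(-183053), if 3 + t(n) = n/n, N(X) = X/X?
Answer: -19643813018/801503235143 ≈ -0.024509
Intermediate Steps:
N(X) = 1
t(n) = -2 (t(n) = -3 + n/n = -3 + 1 = -2)
((((36 + 30)/(-29 - 28))*80)*(-61))/(-230449) + t(N(-18))/(-183053) = ((((36 + 30)/(-29 - 28))*80)*(-61))/(-230449) - 2/(-183053) = (((66/(-57))*80)*(-61))*(-1/230449) - 2*(-1/183053) = (((66*(-1/57))*80)*(-61))*(-1/230449) + 2/183053 = (-22/19*80*(-61))*(-1/230449) + 2/183053 = -1760/19*(-61)*(-1/230449) + 2/183053 = (107360/19)*(-1/230449) + 2/183053 = -107360/4378531 + 2/183053 = -19643813018/801503235143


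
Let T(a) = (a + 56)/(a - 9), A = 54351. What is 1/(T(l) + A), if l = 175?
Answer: 166/9022497 ≈ 1.8398e-5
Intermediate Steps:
T(a) = (56 + a)/(-9 + a)
1/(T(l) + A) = 1/((56 + 175)/(-9 + 175) + 54351) = 1/(231/166 + 54351) = 1/(9022497/166) = 166/9022497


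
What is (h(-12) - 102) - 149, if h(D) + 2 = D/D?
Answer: -252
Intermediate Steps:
h(D) = -1 (h(D) = -2 + D/D = -2 + 1 = -1)
(h(-12) - 102) - 149 = (-1 - 102) - 149 = -103 - 149 = -252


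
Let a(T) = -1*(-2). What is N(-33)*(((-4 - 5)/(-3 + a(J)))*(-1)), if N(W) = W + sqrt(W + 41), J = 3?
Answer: 297 - 18*sqrt(2) ≈ 271.54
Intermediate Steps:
a(T) = 2
N(W) = W + sqrt(41 + W)
N(-33)*(((-4 - 5)/(-3 + a(J)))*(-1)) = (-33 + sqrt(41 - 33))*(((-4 - 5)/(-3 + 2))*(-1)) = (-33 + sqrt(8))*(-9/(-1)*(-1)) = (-33 + 2*sqrt(2))*(-9*(-1)*(-1)) = (-33 + 2*sqrt(2))*(9*(-1)) = (-33 + 2*sqrt(2))*(-9) = 297 - 18*sqrt(2)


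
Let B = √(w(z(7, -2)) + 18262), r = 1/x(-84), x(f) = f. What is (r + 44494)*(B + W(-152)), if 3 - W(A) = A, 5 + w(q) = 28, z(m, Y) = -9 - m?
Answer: 579311725/84 + 3737495*√18285/84 ≈ 1.2913e+7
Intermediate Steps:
w(q) = 23 (w(q) = -5 + 28 = 23)
W(A) = 3 - A
r = -1/84 (r = 1/(-84) = -1/84 ≈ -0.011905)
B = √18285 (B = √(23 + 18262) = √18285 ≈ 135.22)
(r + 44494)*(B + W(-152)) = (-1/84 + 44494)*(√18285 + (3 - 1*(-152))) = 3737495*(√18285 + (3 + 152))/84 = 3737495*(√18285 + 155)/84 = 3737495*(155 + √18285)/84 = 579311725/84 + 3737495*√18285/84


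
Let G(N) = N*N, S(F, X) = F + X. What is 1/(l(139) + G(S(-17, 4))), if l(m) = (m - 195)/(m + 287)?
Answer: 213/35969 ≈ 0.0059218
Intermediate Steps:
l(m) = (-195 + m)/(287 + m)
G(N) = N²
1/(l(139) + G(S(-17, 4))) = 1/((-195 + 139)/(287 + 139) + (-17 + 4)²) = 1/(-56/426 + (-13)²) = 1/((1/426)*(-56) + 169) = 1/(-28/213 + 169) = 1/(35969/213) = 213/35969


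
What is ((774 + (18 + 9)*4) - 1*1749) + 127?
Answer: -740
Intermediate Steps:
((774 + (18 + 9)*4) - 1*1749) + 127 = ((774 + 27*4) - 1749) + 127 = ((774 + 108) - 1749) + 127 = (882 - 1749) + 127 = -867 + 127 = -740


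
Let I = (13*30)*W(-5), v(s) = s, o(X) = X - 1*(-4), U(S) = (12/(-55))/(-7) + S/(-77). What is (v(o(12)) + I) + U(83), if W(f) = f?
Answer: -744993/385 ≈ -1935.0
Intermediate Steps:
U(S) = 12/385 - S/77 (U(S) = (12*(-1/55))*(-⅐) + S*(-1/77) = -12/55*(-⅐) - S/77 = 12/385 - S/77)
o(X) = 4 + X (o(X) = X + 4 = 4 + X)
I = -1950 (I = (13*30)*(-5) = 390*(-5) = -1950)
(v(o(12)) + I) + U(83) = ((4 + 12) - 1950) + (12/385 - 1/77*83) = (16 - 1950) + (12/385 - 83/77) = -1934 - 403/385 = -744993/385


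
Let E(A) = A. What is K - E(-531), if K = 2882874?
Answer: 2883405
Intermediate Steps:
K - E(-531) = 2882874 - 1*(-531) = 2882874 + 531 = 2883405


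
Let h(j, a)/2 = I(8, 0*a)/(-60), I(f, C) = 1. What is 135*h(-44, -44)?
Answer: -9/2 ≈ -4.5000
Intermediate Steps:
h(j, a) = -1/30 (h(j, a) = 2*(1/(-60)) = 2*(1*(-1/60)) = 2*(-1/60) = -1/30)
135*h(-44, -44) = 135*(-1/30) = -9/2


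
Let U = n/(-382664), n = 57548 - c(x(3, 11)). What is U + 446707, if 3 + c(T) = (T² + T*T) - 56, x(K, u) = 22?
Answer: 170938630809/382664 ≈ 4.4671e+5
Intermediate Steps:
c(T) = -59 + 2*T² (c(T) = -3 + ((T² + T*T) - 56) = -3 + ((T² + T²) - 56) = -3 + (2*T² - 56) = -3 + (-56 + 2*T²) = -59 + 2*T²)
n = 56639 (n = 57548 - (-59 + 2*22²) = 57548 - (-59 + 2*484) = 57548 - (-59 + 968) = 57548 - 1*909 = 57548 - 909 = 56639)
U = -56639/382664 (U = 56639/(-382664) = 56639*(-1/382664) = -56639/382664 ≈ -0.14801)
U + 446707 = -56639/382664 + 446707 = 170938630809/382664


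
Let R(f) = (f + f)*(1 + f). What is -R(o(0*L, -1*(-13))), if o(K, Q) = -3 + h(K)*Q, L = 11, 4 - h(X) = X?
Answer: -4900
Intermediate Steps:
h(X) = 4 - X
o(K, Q) = -3 + Q*(4 - K) (o(K, Q) = -3 + (4 - K)*Q = -3 + Q*(4 - K))
R(f) = 2*f*(1 + f) (R(f) = (2*f)*(1 + f) = 2*f*(1 + f))
-R(o(0*L, -1*(-13))) = -2*(-3 - (-1*(-13))*(-4 + 0*11))*(1 + (-3 - (-1*(-13))*(-4 + 0*11))) = -2*(-3 - 1*13*(-4 + 0))*(1 + (-3 - 1*13*(-4 + 0))) = -2*(-3 - 1*13*(-4))*(1 + (-3 - 1*13*(-4))) = -2*(-3 + 52)*(1 + (-3 + 52)) = -2*49*(1 + 49) = -2*49*50 = -1*4900 = -4900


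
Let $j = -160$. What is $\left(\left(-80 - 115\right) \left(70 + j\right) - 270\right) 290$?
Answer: $5011200$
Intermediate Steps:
$\left(\left(-80 - 115\right) \left(70 + j\right) - 270\right) 290 = \left(\left(-80 - 115\right) \left(70 - 160\right) - 270\right) 290 = \left(\left(-195\right) \left(-90\right) - 270\right) 290 = \left(17550 - 270\right) 290 = 17280 \cdot 290 = 5011200$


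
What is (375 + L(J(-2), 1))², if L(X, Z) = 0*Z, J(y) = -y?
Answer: 140625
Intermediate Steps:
L(X, Z) = 0
(375 + L(J(-2), 1))² = (375 + 0)² = 375² = 140625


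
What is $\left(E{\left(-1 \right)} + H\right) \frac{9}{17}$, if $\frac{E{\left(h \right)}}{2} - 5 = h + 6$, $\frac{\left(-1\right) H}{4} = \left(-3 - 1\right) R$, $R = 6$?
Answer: $\frac{1044}{17} \approx 61.412$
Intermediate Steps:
$H = 96$ ($H = - 4 \left(-3 - 1\right) 6 = - 4 \left(\left(-4\right) 6\right) = \left(-4\right) \left(-24\right) = 96$)
$E{\left(h \right)} = 22 + 2 h$ ($E{\left(h \right)} = 10 + 2 \left(h + 6\right) = 10 + 2 \left(6 + h\right) = 10 + \left(12 + 2 h\right) = 22 + 2 h$)
$\left(E{\left(-1 \right)} + H\right) \frac{9}{17} = \left(\left(22 + 2 \left(-1\right)\right) + 96\right) \frac{9}{17} = \left(\left(22 - 2\right) + 96\right) 9 \cdot \frac{1}{17} = \left(20 + 96\right) \frac{9}{17} = 116 \cdot \frac{9}{17} = \frac{1044}{17}$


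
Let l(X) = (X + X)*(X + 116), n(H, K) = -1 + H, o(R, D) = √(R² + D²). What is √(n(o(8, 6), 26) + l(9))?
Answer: 3*√251 ≈ 47.529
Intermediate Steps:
o(R, D) = √(D² + R²)
l(X) = 2*X*(116 + X) (l(X) = (2*X)*(116 + X) = 2*X*(116 + X))
√(n(o(8, 6), 26) + l(9)) = √((-1 + √(6² + 8²)) + 2*9*(116 + 9)) = √((-1 + √(36 + 64)) + 2*9*125) = √((-1 + √100) + 2250) = √((-1 + 10) + 2250) = √(9 + 2250) = √2259 = 3*√251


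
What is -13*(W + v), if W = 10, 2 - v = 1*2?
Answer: -130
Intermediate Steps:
v = 0 (v = 2 - 2 = 0)
-13*(W + v) = -13*(10 + 0) = -13*10 = -130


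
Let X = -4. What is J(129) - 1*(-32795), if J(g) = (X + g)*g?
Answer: 48920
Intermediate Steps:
J(g) = g*(-4 + g) (J(g) = (-4 + g)*g = g*(-4 + g))
J(129) - 1*(-32795) = 129*(-4 + 129) - 1*(-32795) = 129*125 + 32795 = 16125 + 32795 = 48920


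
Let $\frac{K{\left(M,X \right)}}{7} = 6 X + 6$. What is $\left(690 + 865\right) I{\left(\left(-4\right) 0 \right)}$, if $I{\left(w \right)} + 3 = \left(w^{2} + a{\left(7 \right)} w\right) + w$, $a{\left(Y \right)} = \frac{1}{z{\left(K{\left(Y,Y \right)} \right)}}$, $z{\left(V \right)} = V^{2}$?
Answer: $-4665$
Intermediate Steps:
$K{\left(M,X \right)} = 42 + 42 X$ ($K{\left(M,X \right)} = 7 \left(6 X + 6\right) = 7 \left(6 + 6 X\right) = 42 + 42 X$)
$a{\left(Y \right)} = \frac{1}{\left(42 + 42 Y\right)^{2}}$
$I{\left(w \right)} = -3 + w^{2} + \frac{112897 w}{112896}$ ($I{\left(w \right)} = -3 + \left(\left(w^{2} + \frac{1}{1764 \left(1 + 7\right)^{2}} w\right) + w\right) = -3 + \left(\left(w^{2} + \frac{1}{1764 \cdot 64} w\right) + w\right) = -3 + \left(\left(w^{2} + \frac{1}{1764} \cdot \frac{1}{64} w\right) + w\right) = -3 + \left(\left(w^{2} + \frac{w}{112896}\right) + w\right) = -3 + \left(w^{2} + \frac{112897 w}{112896}\right) = -3 + w^{2} + \frac{112897 w}{112896}$)
$\left(690 + 865\right) I{\left(\left(-4\right) 0 \right)} = \left(690 + 865\right) \left(-3 + \left(\left(-4\right) 0\right)^{2} + \frac{112897 \left(\left(-4\right) 0\right)}{112896}\right) = 1555 \left(-3 + 0^{2} + \frac{112897}{112896} \cdot 0\right) = 1555 \left(-3 + 0 + 0\right) = 1555 \left(-3\right) = -4665$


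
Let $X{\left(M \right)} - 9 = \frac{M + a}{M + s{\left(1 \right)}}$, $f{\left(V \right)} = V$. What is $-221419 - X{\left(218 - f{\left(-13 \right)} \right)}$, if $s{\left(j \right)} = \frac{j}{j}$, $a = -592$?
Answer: $- \frac{51370935}{232} \approx -2.2143 \cdot 10^{5}$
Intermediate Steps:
$s{\left(j \right)} = 1$
$X{\left(M \right)} = 9 + \frac{-592 + M}{1 + M}$ ($X{\left(M \right)} = 9 + \frac{M - 592}{M + 1} = 9 + \frac{-592 + M}{1 + M}$)
$-221419 - X{\left(218 - f{\left(-13 \right)} \right)} = -221419 - \frac{-583 + 10 \left(218 - -13\right)}{1 + \left(218 - -13\right)} = -221419 - \frac{-583 + 10 \left(218 + 13\right)}{1 + \left(218 + 13\right)} = -221419 - \frac{-583 + 10 \cdot 231}{1 + 231} = -221419 - \frac{-583 + 2310}{232} = -221419 - \frac{1}{232} \cdot 1727 = -221419 - \frac{1727}{232} = - \frac{51370935}{232}$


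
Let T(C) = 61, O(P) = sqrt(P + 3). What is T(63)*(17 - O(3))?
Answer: 1037 - 61*sqrt(6) ≈ 887.58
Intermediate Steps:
O(P) = sqrt(3 + P)
T(63)*(17 - O(3)) = 61*(17 - sqrt(3 + 3)) = 61*(17 - sqrt(6)) = 1037 - 61*sqrt(6)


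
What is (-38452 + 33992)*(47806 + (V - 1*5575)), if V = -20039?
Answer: -98976320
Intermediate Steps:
(-38452 + 33992)*(47806 + (V - 1*5575)) = (-38452 + 33992)*(47806 + (-20039 - 1*5575)) = -4460*(47806 + (-20039 - 5575)) = -4460*(47806 - 25614) = -4460*22192 = -98976320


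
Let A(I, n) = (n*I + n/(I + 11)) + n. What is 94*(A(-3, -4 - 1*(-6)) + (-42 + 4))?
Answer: -7849/2 ≈ -3924.5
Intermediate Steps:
A(I, n) = n + I*n + n/(11 + I) (A(I, n) = (I*n + n/(11 + I)) + n = n + I*n + n/(11 + I))
94*(A(-3, -4 - 1*(-6)) + (-42 + 4)) = 94*((-4 - 1*(-6))*(12 + (-3)² + 12*(-3))/(11 - 3) + (-42 + 4)) = 94*((-4 + 6)*(12 + 9 - 36)/8 - 38) = 94*(2*(⅛)*(-15) - 38) = 94*(-15/4 - 38) = 94*(-167/4) = -7849/2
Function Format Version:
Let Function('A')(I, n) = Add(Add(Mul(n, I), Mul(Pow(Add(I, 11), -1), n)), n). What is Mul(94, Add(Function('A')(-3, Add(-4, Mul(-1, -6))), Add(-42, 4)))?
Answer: Rational(-7849, 2) ≈ -3924.5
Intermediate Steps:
Function('A')(I, n) = Add(n, Mul(I, n), Mul(n, Pow(Add(11, I), -1))) (Function('A')(I, n) = Add(Add(Mul(I, n), Mul(Pow(Add(11, I), -1), n)), n) = Add(Add(Mul(I, n), Mul(n, Pow(Add(11, I), -1))), n) = Add(n, Mul(I, n), Mul(n, Pow(Add(11, I), -1))))
Mul(94, Add(Function('A')(-3, Add(-4, Mul(-1, -6))), Add(-42, 4))) = Mul(94, Add(Mul(Add(-4, Mul(-1, -6)), Pow(Add(11, -3), -1), Add(12, Pow(-3, 2), Mul(12, -3))), Add(-42, 4))) = Mul(94, Add(Mul(Add(-4, 6), Pow(8, -1), Add(12, 9, -36)), -38)) = Mul(94, Add(Mul(2, Rational(1, 8), -15), -38)) = Mul(94, Add(Rational(-15, 4), -38)) = Mul(94, Rational(-167, 4)) = Rational(-7849, 2)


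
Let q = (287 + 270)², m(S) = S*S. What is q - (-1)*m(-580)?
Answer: 646649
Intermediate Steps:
m(S) = S²
q = 310249 (q = 557² = 310249)
q - (-1)*m(-580) = 310249 - (-1)*(-580)² = 310249 - (-1)*336400 = 310249 - 1*(-336400) = 310249 + 336400 = 646649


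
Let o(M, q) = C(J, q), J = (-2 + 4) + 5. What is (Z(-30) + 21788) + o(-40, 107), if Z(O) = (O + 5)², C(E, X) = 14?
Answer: 22427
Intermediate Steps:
J = 7 (J = 2 + 5 = 7)
o(M, q) = 14
Z(O) = (5 + O)²
(Z(-30) + 21788) + o(-40, 107) = ((5 - 30)² + 21788) + 14 = ((-25)² + 21788) + 14 = (625 + 21788) + 14 = 22413 + 14 = 22427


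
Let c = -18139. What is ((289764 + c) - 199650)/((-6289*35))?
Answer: -14395/44023 ≈ -0.32699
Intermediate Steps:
((289764 + c) - 199650)/((-6289*35)) = ((289764 - 18139) - 199650)/((-6289*35)) = (271625 - 199650)/(-220115) = 71975*(-1/220115) = -14395/44023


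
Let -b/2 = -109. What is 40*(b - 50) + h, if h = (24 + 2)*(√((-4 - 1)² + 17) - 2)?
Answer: 6668 + 26*√42 ≈ 6836.5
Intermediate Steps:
b = 218 (b = -2*(-109) = 218)
h = -52 + 26*√42 (h = 26*(√((-5)² + 17) - 2) = 26*(√(25 + 17) - 2) = 26*(√42 - 2) = 26*(-2 + √42) = -52 + 26*√42 ≈ 116.50)
40*(b - 50) + h = 40*(218 - 50) + (-52 + 26*√42) = 40*168 + (-52 + 26*√42) = 6720 + (-52 + 26*√42) = 6668 + 26*√42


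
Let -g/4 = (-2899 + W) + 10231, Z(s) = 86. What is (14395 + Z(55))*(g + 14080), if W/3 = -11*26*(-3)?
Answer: -369902664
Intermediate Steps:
W = 2574 (W = 3*(-11*26*(-3)) = 3*(-286*(-3)) = 3*858 = 2574)
g = -39624 (g = -4*((-2899 + 2574) + 10231) = -4*(-325 + 10231) = -4*9906 = -39624)
(14395 + Z(55))*(g + 14080) = (14395 + 86)*(-39624 + 14080) = 14481*(-25544) = -369902664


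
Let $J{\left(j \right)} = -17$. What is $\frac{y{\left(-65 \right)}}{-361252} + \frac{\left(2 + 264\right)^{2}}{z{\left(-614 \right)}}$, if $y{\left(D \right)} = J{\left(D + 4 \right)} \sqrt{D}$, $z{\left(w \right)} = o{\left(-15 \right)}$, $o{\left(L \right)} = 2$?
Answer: $35378 + \frac{17 i \sqrt{65}}{361252} \approx 35378.0 + 0.0003794 i$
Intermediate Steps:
$z{\left(w \right)} = 2$
$y{\left(D \right)} = - 17 \sqrt{D}$
$\frac{y{\left(-65 \right)}}{-361252} + \frac{\left(2 + 264\right)^{2}}{z{\left(-614 \right)}} = \frac{\left(-17\right) \sqrt{-65}}{-361252} + \frac{\left(2 + 264\right)^{2}}{2} = - 17 i \sqrt{65} \left(- \frac{1}{361252}\right) + 266^{2} \cdot \frac{1}{2} = - 17 i \sqrt{65} \left(- \frac{1}{361252}\right) + 70756 \cdot \frac{1}{2} = \frac{17 i \sqrt{65}}{361252} + 35378 = 35378 + \frac{17 i \sqrt{65}}{361252}$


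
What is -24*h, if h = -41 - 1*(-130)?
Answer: -2136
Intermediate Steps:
h = 89 (h = -41 + 130 = 89)
-24*h = -24*89 = -2136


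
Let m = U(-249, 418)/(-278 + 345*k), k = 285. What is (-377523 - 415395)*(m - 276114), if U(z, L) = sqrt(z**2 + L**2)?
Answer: 218935760652 - 3964590*sqrt(9469)/98047 ≈ 2.1894e+11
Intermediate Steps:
U(z, L) = sqrt(L**2 + z**2)
m = 5*sqrt(9469)/98047 (m = sqrt(418**2 + (-249)**2)/(-278 + 345*285) = sqrt(174724 + 62001)/(-278 + 98325) = sqrt(236725)/98047 = (5*sqrt(9469))*(1/98047) = 5*sqrt(9469)/98047 ≈ 0.0049624)
(-377523 - 415395)*(m - 276114) = (-377523 - 415395)*(5*sqrt(9469)/98047 - 276114) = -792918*(-276114 + 5*sqrt(9469)/98047) = 218935760652 - 3964590*sqrt(9469)/98047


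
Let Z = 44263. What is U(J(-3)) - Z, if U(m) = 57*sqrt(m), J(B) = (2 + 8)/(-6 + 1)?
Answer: -44263 + 57*I*sqrt(2) ≈ -44263.0 + 80.61*I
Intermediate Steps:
J(B) = -2 (J(B) = 10/(-5) = 10*(-1/5) = -2)
U(J(-3)) - Z = 57*sqrt(-2) - 1*44263 = 57*(I*sqrt(2)) - 44263 = 57*I*sqrt(2) - 44263 = -44263 + 57*I*sqrt(2)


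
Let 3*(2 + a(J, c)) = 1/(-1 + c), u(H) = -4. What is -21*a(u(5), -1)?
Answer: 91/2 ≈ 45.500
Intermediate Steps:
a(J, c) = -2 + 1/(3*(-1 + c))
-21*a(u(5), -1) = -7*(7 - 6*(-1))/(-1 - 1) = -7*(7 + 6)/(-2) = -7*(-1)*13/2 = -21*(-13/6) = 91/2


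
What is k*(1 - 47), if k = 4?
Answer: -184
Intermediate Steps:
k*(1 - 47) = 4*(1 - 47) = 4*(-46) = -184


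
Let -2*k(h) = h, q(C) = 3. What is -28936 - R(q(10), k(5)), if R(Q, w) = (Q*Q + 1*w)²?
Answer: -115913/4 ≈ -28978.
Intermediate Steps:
k(h) = -h/2
R(Q, w) = (w + Q²)² (R(Q, w) = (Q² + w)² = (w + Q²)²)
-28936 - R(q(10), k(5)) = -28936 - (-½*5 + 3²)² = -28936 - (-5/2 + 9)² = -28936 - (13/2)² = -28936 - 1*169/4 = -28936 - 169/4 = -115913/4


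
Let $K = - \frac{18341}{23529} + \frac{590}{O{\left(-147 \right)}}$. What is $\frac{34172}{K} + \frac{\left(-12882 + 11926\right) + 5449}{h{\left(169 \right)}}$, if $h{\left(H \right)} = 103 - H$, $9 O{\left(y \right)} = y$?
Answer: $- \frac{2791397543419}{2807972574} \approx -994.1$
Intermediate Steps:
$O{\left(y \right)} = \frac{y}{9}$
$K = - \frac{42545039}{1152921}$ ($K = - \frac{18341}{23529} + \frac{590}{\frac{1}{9} \left(-147\right)} = \left(-18341\right) \frac{1}{23529} + \frac{590}{- \frac{49}{3}} = - \frac{18341}{23529} + 590 \left(- \frac{3}{49}\right) = - \frac{18341}{23529} - \frac{1770}{49} = - \frac{42545039}{1152921} \approx -36.902$)
$\frac{34172}{K} + \frac{\left(-12882 + 11926\right) + 5449}{h{\left(169 \right)}} = \frac{34172}{- \frac{42545039}{1152921}} + \frac{\left(-12882 + 11926\right) + 5449}{103 - 169} = 34172 \left(- \frac{1152921}{42545039}\right) + \frac{-956 + 5449}{103 - 169} = - \frac{39397616412}{42545039} + \frac{4493}{-66} = - \frac{39397616412}{42545039} + 4493 \left(- \frac{1}{66}\right) = - \frac{39397616412}{42545039} - \frac{4493}{66} = - \frac{2791397543419}{2807972574}$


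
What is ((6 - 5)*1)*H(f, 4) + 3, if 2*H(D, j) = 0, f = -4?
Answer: 3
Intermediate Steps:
H(D, j) = 0 (H(D, j) = (½)*0 = 0)
((6 - 5)*1)*H(f, 4) + 3 = ((6 - 5)*1)*0 + 3 = (1*1)*0 + 3 = 1*0 + 3 = 0 + 3 = 3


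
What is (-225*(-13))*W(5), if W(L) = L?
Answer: 14625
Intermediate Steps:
(-225*(-13))*W(5) = -225*(-13)*5 = 2925*5 = 14625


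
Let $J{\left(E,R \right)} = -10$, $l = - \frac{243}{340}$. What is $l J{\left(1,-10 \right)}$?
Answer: $\frac{243}{34} \approx 7.1471$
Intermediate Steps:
$l = - \frac{243}{340}$ ($l = \left(-243\right) \frac{1}{340} = - \frac{243}{340} \approx -0.71471$)
$l J{\left(1,-10 \right)} = \left(- \frac{243}{340}\right) \left(-10\right) = \frac{243}{34}$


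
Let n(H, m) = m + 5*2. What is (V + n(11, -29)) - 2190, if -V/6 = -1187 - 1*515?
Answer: 8003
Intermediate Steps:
n(H, m) = 10 + m (n(H, m) = m + 10 = 10 + m)
V = 10212 (V = -6*(-1187 - 1*515) = -6*(-1187 - 515) = -6*(-1702) = 10212)
(V + n(11, -29)) - 2190 = (10212 + (10 - 29)) - 2190 = (10212 - 19) - 2190 = 10193 - 2190 = 8003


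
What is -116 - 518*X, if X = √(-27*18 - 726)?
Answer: -116 - 1036*I*√303 ≈ -116.0 - 18034.0*I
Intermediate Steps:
X = 2*I*√303 (X = √(-486 - 726) = √(-1212) = 2*I*√303 ≈ 34.814*I)
-116 - 518*X = -116 - 1036*I*√303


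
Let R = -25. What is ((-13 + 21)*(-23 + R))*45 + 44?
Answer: -17236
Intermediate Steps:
((-13 + 21)*(-23 + R))*45 + 44 = ((-13 + 21)*(-23 - 25))*45 + 44 = (8*(-48))*45 + 44 = -384*45 + 44 = -17280 + 44 = -17236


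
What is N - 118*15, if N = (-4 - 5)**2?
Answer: -1689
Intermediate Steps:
N = 81 (N = (-9)**2 = 81)
N - 118*15 = 81 - 118*15 = 81 - 1770 = -1689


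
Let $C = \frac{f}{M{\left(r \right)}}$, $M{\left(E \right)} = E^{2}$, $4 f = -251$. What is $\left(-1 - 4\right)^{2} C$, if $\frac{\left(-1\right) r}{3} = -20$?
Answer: $- \frac{251}{576} \approx -0.43576$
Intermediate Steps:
$r = 60$ ($r = \left(-3\right) \left(-20\right) = 60$)
$f = - \frac{251}{4}$ ($f = \frac{1}{4} \left(-251\right) = - \frac{251}{4} \approx -62.75$)
$C = - \frac{251}{14400}$ ($C = - \frac{251}{4 \cdot 60^{2}} = - \frac{251}{4 \cdot 3600} = \left(- \frac{251}{4}\right) \frac{1}{3600} = - \frac{251}{14400} \approx -0.017431$)
$\left(-1 - 4\right)^{2} C = \left(-1 - 4\right)^{2} \left(- \frac{251}{14400}\right) = \left(-5\right)^{2} \left(- \frac{251}{14400}\right) = 25 \left(- \frac{251}{14400}\right) = - \frac{251}{576}$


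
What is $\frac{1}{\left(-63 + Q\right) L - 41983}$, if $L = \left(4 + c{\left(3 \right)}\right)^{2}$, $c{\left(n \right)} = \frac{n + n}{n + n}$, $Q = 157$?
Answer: $- \frac{1}{39633} \approx -2.5232 \cdot 10^{-5}$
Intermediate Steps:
$c{\left(n \right)} = 1$ ($c{\left(n \right)} = \frac{2 n}{2 n} = 2 n \frac{1}{2 n} = 1$)
$L = 25$ ($L = \left(4 + 1\right)^{2} = 5^{2} = 25$)
$\frac{1}{\left(-63 + Q\right) L - 41983} = \frac{1}{\left(-63 + 157\right) 25 - 41983} = \frac{1}{94 \cdot 25 - 41983} = \frac{1}{2350 - 41983} = \frac{1}{-39633} = - \frac{1}{39633}$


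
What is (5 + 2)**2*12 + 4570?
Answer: 5158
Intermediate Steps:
(5 + 2)**2*12 + 4570 = 7**2*12 + 4570 = 49*12 + 4570 = 588 + 4570 = 5158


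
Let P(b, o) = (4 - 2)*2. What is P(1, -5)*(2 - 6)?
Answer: -16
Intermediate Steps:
P(b, o) = 4 (P(b, o) = 2*2 = 4)
P(1, -5)*(2 - 6) = 4*(2 - 6) = 4*(-4) = -16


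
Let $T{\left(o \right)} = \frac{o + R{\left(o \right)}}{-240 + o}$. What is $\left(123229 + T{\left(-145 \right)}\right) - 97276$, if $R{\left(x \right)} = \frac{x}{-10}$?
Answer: $\frac{19984071}{770} \approx 25953.0$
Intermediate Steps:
$R{\left(x \right)} = - \frac{x}{10}$ ($R{\left(x \right)} = x \left(- \frac{1}{10}\right) = - \frac{x}{10}$)
$T{\left(o \right)} = \frac{9 o}{10 \left(-240 + o\right)}$ ($T{\left(o \right)} = \frac{o - \frac{o}{10}}{-240 + o} = \frac{\frac{9}{10} o}{-240 + o} = \frac{9 o}{10 \left(-240 + o\right)}$)
$\left(123229 + T{\left(-145 \right)}\right) - 97276 = \left(123229 + \frac{9}{10} \left(-145\right) \frac{1}{-240 - 145}\right) - 97276 = \left(123229 + \frac{9}{10} \left(-145\right) \frac{1}{-385}\right) - 97276 = \left(123229 + \frac{9}{10} \left(-145\right) \left(- \frac{1}{385}\right)\right) - 97276 = \left(123229 + \frac{261}{770}\right) - 97276 = \frac{94886591}{770} - 97276 = \frac{19984071}{770}$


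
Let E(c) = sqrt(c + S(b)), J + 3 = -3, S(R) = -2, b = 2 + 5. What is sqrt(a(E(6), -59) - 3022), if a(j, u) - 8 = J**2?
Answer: I*sqrt(2978) ≈ 54.571*I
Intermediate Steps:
b = 7
J = -6 (J = -3 - 3 = -6)
E(c) = sqrt(-2 + c) (E(c) = sqrt(c - 2) = sqrt(-2 + c))
a(j, u) = 44 (a(j, u) = 8 + (-6)**2 = 8 + 36 = 44)
sqrt(a(E(6), -59) - 3022) = sqrt(44 - 3022) = sqrt(-2978) = I*sqrt(2978)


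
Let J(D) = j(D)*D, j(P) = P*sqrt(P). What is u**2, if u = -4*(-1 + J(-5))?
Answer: -49984 - 800*I*sqrt(5) ≈ -49984.0 - 1788.9*I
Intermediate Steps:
j(P) = P**(3/2)
J(D) = D**(5/2) (J(D) = D**(3/2)*D = D**(5/2))
u = 4 - 100*I*sqrt(5) (u = -4*(-1 + (-5)**(5/2)) = -4*(-1 + 25*I*sqrt(5)) = 4 - 100*I*sqrt(5) ≈ 4.0 - 223.61*I)
u**2 = (4 - 100*I*sqrt(5))**2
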